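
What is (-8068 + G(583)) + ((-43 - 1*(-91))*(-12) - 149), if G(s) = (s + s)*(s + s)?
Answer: 1350763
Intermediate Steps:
G(s) = 4*s² (G(s) = (2*s)*(2*s) = 4*s²)
(-8068 + G(583)) + ((-43 - 1*(-91))*(-12) - 149) = (-8068 + 4*583²) + ((-43 - 1*(-91))*(-12) - 149) = (-8068 + 4*339889) + ((-43 + 91)*(-12) - 149) = (-8068 + 1359556) + (48*(-12) - 149) = 1351488 + (-576 - 149) = 1351488 - 725 = 1350763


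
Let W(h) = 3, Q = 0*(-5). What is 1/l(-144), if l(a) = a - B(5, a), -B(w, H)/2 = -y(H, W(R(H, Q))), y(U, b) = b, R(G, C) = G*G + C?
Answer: -1/150 ≈ -0.0066667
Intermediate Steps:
Q = 0
R(G, C) = C + G**2 (R(G, C) = G**2 + C = C + G**2)
B(w, H) = 6 (B(w, H) = -(-2)*3 = -2*(-3) = 6)
l(a) = -6 + a (l(a) = a - 1*6 = a - 6 = -6 + a)
1/l(-144) = 1/(-6 - 144) = 1/(-150) = -1/150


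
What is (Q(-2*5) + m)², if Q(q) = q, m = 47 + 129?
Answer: 27556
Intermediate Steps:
m = 176
(Q(-2*5) + m)² = (-2*5 + 176)² = (-10 + 176)² = 166² = 27556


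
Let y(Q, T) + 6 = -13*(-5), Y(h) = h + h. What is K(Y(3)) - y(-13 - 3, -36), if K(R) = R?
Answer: -53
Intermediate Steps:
Y(h) = 2*h
y(Q, T) = 59 (y(Q, T) = -6 - 13*(-5) = -6 + 65 = 59)
K(Y(3)) - y(-13 - 3, -36) = 2*3 - 1*59 = 6 - 59 = -53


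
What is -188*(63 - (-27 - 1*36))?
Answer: -23688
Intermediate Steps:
-188*(63 - (-27 - 1*36)) = -188*(63 - (-27 - 36)) = -188*(63 - 1*(-63)) = -188*(63 + 63) = -188*126 = -23688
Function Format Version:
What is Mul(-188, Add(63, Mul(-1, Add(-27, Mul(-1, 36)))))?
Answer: -23688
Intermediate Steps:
Mul(-188, Add(63, Mul(-1, Add(-27, Mul(-1, 36))))) = Mul(-188, Add(63, Mul(-1, Add(-27, -36)))) = Mul(-188, Add(63, Mul(-1, -63))) = Mul(-188, Add(63, 63)) = Mul(-188, 126) = -23688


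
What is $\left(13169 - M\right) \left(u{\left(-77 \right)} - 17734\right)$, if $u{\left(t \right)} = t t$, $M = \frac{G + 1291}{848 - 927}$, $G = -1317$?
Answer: $- \frac{12281036625}{79} \approx -1.5546 \cdot 10^{8}$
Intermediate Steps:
$M = \frac{26}{79}$ ($M = \frac{-1317 + 1291}{848 - 927} = - \frac{26}{-79} = \left(-26\right) \left(- \frac{1}{79}\right) = \frac{26}{79} \approx 0.32911$)
$u{\left(t \right)} = t^{2}$
$\left(13169 - M\right) \left(u{\left(-77 \right)} - 17734\right) = \left(13169 - \frac{26}{79}\right) \left(\left(-77\right)^{2} - 17734\right) = \left(13169 - \frac{26}{79}\right) \left(5929 - 17734\right) = \frac{1040325}{79} \left(-11805\right) = - \frac{12281036625}{79}$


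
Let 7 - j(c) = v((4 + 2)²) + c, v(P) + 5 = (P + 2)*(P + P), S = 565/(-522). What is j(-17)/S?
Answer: 1413054/565 ≈ 2501.0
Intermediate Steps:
S = -565/522 (S = 565*(-1/522) = -565/522 ≈ -1.0824)
v(P) = -5 + 2*P*(2 + P) (v(P) = -5 + (P + 2)*(P + P) = -5 + (2 + P)*(2*P) = -5 + 2*P*(2 + P))
j(c) = -2724 - c (j(c) = 7 - ((-5 + 2*((4 + 2)²)² + 4*(4 + 2)²) + c) = 7 - ((-5 + 2*(6²)² + 4*6²) + c) = 7 - ((-5 + 2*36² + 4*36) + c) = 7 - ((-5 + 2*1296 + 144) + c) = 7 - ((-5 + 2592 + 144) + c) = 7 - (2731 + c) = 7 + (-2731 - c) = -2724 - c)
j(-17)/S = (-2724 - 1*(-17))/(-565/522) = (-2724 + 17)*(-522/565) = -2707*(-522/565) = 1413054/565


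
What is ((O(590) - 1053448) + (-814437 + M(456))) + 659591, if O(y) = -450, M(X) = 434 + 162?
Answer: -1208148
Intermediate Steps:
M(X) = 596
((O(590) - 1053448) + (-814437 + M(456))) + 659591 = ((-450 - 1053448) + (-814437 + 596)) + 659591 = (-1053898 - 813841) + 659591 = -1867739 + 659591 = -1208148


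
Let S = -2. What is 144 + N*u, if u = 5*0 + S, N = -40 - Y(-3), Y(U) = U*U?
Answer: 242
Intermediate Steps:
Y(U) = U²
N = -49 (N = -40 - 1*(-3)² = -40 - 1*9 = -40 - 9 = -49)
u = -2 (u = 5*0 - 2 = 0 - 2 = -2)
144 + N*u = 144 - 49*(-2) = 144 + 98 = 242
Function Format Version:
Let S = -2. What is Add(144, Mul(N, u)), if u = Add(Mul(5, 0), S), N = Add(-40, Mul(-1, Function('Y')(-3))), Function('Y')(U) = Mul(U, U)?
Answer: 242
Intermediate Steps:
Function('Y')(U) = Pow(U, 2)
N = -49 (N = Add(-40, Mul(-1, Pow(-3, 2))) = Add(-40, Mul(-1, 9)) = Add(-40, -9) = -49)
u = -2 (u = Add(Mul(5, 0), -2) = Add(0, -2) = -2)
Add(144, Mul(N, u)) = Add(144, Mul(-49, -2)) = Add(144, 98) = 242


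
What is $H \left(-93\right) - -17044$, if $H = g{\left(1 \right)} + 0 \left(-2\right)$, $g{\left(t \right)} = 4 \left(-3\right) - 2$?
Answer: $18346$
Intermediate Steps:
$g{\left(t \right)} = -14$ ($g{\left(t \right)} = -12 - 2 = -14$)
$H = -14$ ($H = -14 + 0 \left(-2\right) = -14 + 0 = -14$)
$H \left(-93\right) - -17044 = \left(-14\right) \left(-93\right) - -17044 = 1302 + 17044 = 18346$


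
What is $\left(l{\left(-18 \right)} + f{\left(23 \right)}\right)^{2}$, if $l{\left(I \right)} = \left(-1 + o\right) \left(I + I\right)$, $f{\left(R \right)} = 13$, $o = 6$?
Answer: $27889$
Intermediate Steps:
$l{\left(I \right)} = 10 I$ ($l{\left(I \right)} = \left(-1 + 6\right) \left(I + I\right) = 5 \cdot 2 I = 10 I$)
$\left(l{\left(-18 \right)} + f{\left(23 \right)}\right)^{2} = \left(10 \left(-18\right) + 13\right)^{2} = \left(-180 + 13\right)^{2} = \left(-167\right)^{2} = 27889$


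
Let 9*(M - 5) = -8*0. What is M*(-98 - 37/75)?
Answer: -7387/15 ≈ -492.47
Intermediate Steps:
M = 5 (M = 5 + (-8*0)/9 = 5 + (⅑)*0 = 5 + 0 = 5)
M*(-98 - 37/75) = 5*(-98 - 37/75) = 5*(-7387/75) = -7387/15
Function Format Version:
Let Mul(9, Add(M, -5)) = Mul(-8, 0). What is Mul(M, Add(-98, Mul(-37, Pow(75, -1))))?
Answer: Rational(-7387, 15) ≈ -492.47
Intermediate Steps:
M = 5 (M = Add(5, Mul(Rational(1, 9), Mul(-8, 0))) = Add(5, Mul(Rational(1, 9), 0)) = Add(5, 0) = 5)
Mul(M, Add(-98, Mul(-37, Pow(75, -1)))) = Mul(5, Add(-98, Mul(-37, Pow(75, -1)))) = Mul(5, Add(-98, Mul(-37, Rational(1, 75)))) = Mul(5, Add(-98, Rational(-37, 75))) = Mul(5, Rational(-7387, 75)) = Rational(-7387, 15)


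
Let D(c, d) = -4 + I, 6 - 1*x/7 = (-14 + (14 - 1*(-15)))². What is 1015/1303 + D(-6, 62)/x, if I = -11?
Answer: 525180/665833 ≈ 0.78876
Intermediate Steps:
x = -1533 (x = 42 - 7*(-14 + (14 - 1*(-15)))² = 42 - 7*(-14 + (14 + 15))² = 42 - 7*(-14 + 29)² = 42 - 7*15² = 42 - 7*225 = 42 - 1575 = -1533)
D(c, d) = -15 (D(c, d) = -4 - 11 = -15)
1015/1303 + D(-6, 62)/x = 1015/1303 - 15/(-1533) = 1015*(1/1303) - 15*(-1/1533) = 1015/1303 + 5/511 = 525180/665833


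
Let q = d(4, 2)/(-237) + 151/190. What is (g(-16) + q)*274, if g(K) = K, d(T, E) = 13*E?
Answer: -94479721/22515 ≈ -4196.3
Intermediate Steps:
q = 30847/45030 (q = (13*2)/(-237) + 151/190 = 26*(-1/237) + 151*(1/190) = -26/237 + 151/190 = 30847/45030 ≈ 0.68503)
(g(-16) + q)*274 = (-16 + 30847/45030)*274 = -689633/45030*274 = -94479721/22515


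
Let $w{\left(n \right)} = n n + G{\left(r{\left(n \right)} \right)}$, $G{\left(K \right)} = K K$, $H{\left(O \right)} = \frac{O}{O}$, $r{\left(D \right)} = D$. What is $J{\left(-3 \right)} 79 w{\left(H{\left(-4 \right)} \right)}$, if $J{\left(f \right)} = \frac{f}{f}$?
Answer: $158$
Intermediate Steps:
$H{\left(O \right)} = 1$
$G{\left(K \right)} = K^{2}$
$J{\left(f \right)} = 1$
$w{\left(n \right)} = 2 n^{2}$ ($w{\left(n \right)} = n n + n^{2} = n^{2} + n^{2} = 2 n^{2}$)
$J{\left(-3 \right)} 79 w{\left(H{\left(-4 \right)} \right)} = 1 \cdot 79 \cdot 2 \cdot 1^{2} = 79 \cdot 2 \cdot 1 = 79 \cdot 2 = 158$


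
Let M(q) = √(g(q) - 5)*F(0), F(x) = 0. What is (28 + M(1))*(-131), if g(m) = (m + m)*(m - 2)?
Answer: -3668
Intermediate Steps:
g(m) = 2*m*(-2 + m) (g(m) = (2*m)*(-2 + m) = 2*m*(-2 + m))
M(q) = 0 (M(q) = √(2*q*(-2 + q) - 5)*0 = √(-5 + 2*q*(-2 + q))*0 = 0)
(28 + M(1))*(-131) = (28 + 0)*(-131) = 28*(-131) = -3668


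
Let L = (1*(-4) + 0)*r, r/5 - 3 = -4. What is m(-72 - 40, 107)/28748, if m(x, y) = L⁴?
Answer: 40000/7187 ≈ 5.5656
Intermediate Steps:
r = -5 (r = 15 + 5*(-4) = 15 - 20 = -5)
L = 20 (L = (1*(-4) + 0)*(-5) = (-4 + 0)*(-5) = -4*(-5) = 20)
m(x, y) = 160000 (m(x, y) = 20⁴ = 160000)
m(-72 - 40, 107)/28748 = 160000/28748 = 160000*(1/28748) = 40000/7187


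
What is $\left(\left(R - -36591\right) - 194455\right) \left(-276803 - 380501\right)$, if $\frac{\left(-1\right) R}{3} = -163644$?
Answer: $-218926928672$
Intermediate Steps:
$R = 490932$ ($R = \left(-3\right) \left(-163644\right) = 490932$)
$\left(\left(R - -36591\right) - 194455\right) \left(-276803 - 380501\right) = \left(\left(490932 - -36591\right) - 194455\right) \left(-276803 - 380501\right) = \left(\left(490932 + 36591\right) - 194455\right) \left(-657304\right) = \left(527523 - 194455\right) \left(-657304\right) = 333068 \left(-657304\right) = -218926928672$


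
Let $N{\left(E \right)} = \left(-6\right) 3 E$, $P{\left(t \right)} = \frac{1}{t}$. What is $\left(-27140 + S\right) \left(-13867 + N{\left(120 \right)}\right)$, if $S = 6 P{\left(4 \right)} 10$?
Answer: $434732375$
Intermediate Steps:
$N{\left(E \right)} = - 18 E$
$S = 15$ ($S = \frac{6}{4} \cdot 10 = 6 \cdot \frac{1}{4} \cdot 10 = \frac{3}{2} \cdot 10 = 15$)
$\left(-27140 + S\right) \left(-13867 + N{\left(120 \right)}\right) = \left(-27140 + 15\right) \left(-13867 - 2160\right) = - 27125 \left(-13867 - 2160\right) = \left(-27125\right) \left(-16027\right) = 434732375$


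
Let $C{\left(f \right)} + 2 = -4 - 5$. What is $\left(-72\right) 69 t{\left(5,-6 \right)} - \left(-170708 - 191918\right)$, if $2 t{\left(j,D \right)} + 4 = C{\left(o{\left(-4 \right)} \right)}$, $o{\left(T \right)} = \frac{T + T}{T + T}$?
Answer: $399886$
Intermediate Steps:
$o{\left(T \right)} = 1$ ($o{\left(T \right)} = \frac{2 T}{2 T} = 2 T \frac{1}{2 T} = 1$)
$C{\left(f \right)} = -11$ ($C{\left(f \right)} = -2 - 9 = -11$)
$t{\left(j,D \right)} = - \frac{15}{2}$ ($t{\left(j,D \right)} = -2 + \frac{1}{2} \left(-11\right) = -2 - \frac{11}{2} = - \frac{15}{2}$)
$\left(-72\right) 69 t{\left(5,-6 \right)} - \left(-170708 - 191918\right) = \left(-72\right) 69 \left(- \frac{15}{2}\right) - \left(-170708 - 191918\right) = \left(-4968\right) \left(- \frac{15}{2}\right) - -362626 = 37260 + 362626 = 399886$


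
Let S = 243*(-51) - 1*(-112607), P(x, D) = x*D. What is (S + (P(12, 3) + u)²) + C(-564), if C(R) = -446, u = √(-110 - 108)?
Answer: 100846 + 72*I*√218 ≈ 1.0085e+5 + 1063.1*I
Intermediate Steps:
P(x, D) = D*x
u = I*√218 (u = √(-218) = I*√218 ≈ 14.765*I)
S = 100214 (S = -12393 + 112607 = 100214)
(S + (P(12, 3) + u)²) + C(-564) = (100214 + (3*12 + I*√218)²) - 446 = (100214 + (36 + I*√218)²) - 446 = 99768 + (36 + I*√218)²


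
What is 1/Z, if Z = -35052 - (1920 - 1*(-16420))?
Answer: -1/53392 ≈ -1.8729e-5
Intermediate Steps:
Z = -53392 (Z = -35052 - (1920 + 16420) = -35052 - 1*18340 = -35052 - 18340 = -53392)
1/Z = 1/(-53392) = -1/53392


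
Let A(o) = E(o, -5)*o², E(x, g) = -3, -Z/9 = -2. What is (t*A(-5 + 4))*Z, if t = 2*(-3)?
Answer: 324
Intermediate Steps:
Z = 18 (Z = -9*(-2) = 18)
A(o) = -3*o²
t = -6
(t*A(-5 + 4))*Z = -(-18)*(-5 + 4)²*18 = -(-18)*(-1)²*18 = -(-18)*18 = -6*(-3)*18 = 18*18 = 324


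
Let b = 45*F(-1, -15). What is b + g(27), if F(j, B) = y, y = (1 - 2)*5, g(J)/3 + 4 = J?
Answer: -156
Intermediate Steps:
g(J) = -12 + 3*J
y = -5 (y = -1*5 = -5)
F(j, B) = -5
b = -225 (b = 45*(-5) = -225)
b + g(27) = -225 + (-12 + 3*27) = -225 + (-12 + 81) = -225 + 69 = -156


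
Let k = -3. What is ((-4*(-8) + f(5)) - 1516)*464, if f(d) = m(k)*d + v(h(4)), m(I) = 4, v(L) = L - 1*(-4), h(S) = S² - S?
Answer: -671872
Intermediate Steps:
v(L) = 4 + L (v(L) = L + 4 = 4 + L)
f(d) = 16 + 4*d (f(d) = 4*d + (4 + 4*(-1 + 4)) = 4*d + (4 + 4*3) = 4*d + (4 + 12) = 4*d + 16 = 16 + 4*d)
((-4*(-8) + f(5)) - 1516)*464 = ((-4*(-8) + (16 + 4*5)) - 1516)*464 = ((32 + (16 + 20)) - 1516)*464 = ((32 + 36) - 1516)*464 = (68 - 1516)*464 = -1448*464 = -671872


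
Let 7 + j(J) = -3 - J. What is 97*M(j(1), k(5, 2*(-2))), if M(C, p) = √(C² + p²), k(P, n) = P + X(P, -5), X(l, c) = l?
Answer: 97*√221 ≈ 1442.0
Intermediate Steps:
j(J) = -10 - J (j(J) = -7 + (-3 - J) = -10 - J)
k(P, n) = 2*P (k(P, n) = P + P = 2*P)
97*M(j(1), k(5, 2*(-2))) = 97*√((-10 - 1*1)² + (2*5)²) = 97*√((-10 - 1)² + 10²) = 97*√((-11)² + 100) = 97*√(121 + 100) = 97*√221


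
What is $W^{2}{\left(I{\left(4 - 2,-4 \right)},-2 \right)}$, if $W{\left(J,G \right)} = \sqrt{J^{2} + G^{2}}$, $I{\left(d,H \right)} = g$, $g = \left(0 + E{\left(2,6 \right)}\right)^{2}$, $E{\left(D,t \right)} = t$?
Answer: $1300$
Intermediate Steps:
$g = 36$ ($g = \left(0 + 6\right)^{2} = 6^{2} = 36$)
$I{\left(d,H \right)} = 36$
$W{\left(J,G \right)} = \sqrt{G^{2} + J^{2}}$
$W^{2}{\left(I{\left(4 - 2,-4 \right)},-2 \right)} = \left(\sqrt{\left(-2\right)^{2} + 36^{2}}\right)^{2} = \left(\sqrt{4 + 1296}\right)^{2} = \left(\sqrt{1300}\right)^{2} = \left(10 \sqrt{13}\right)^{2} = 1300$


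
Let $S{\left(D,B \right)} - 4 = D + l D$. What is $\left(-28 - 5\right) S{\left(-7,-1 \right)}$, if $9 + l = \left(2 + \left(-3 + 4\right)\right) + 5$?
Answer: $-132$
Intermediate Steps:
$l = -1$ ($l = -9 + \left(\left(2 + \left(-3 + 4\right)\right) + 5\right) = -9 + \left(\left(2 + 1\right) + 5\right) = -9 + \left(3 + 5\right) = -9 + 8 = -1$)
$S{\left(D,B \right)} = 4$ ($S{\left(D,B \right)} = 4 + \left(D - D\right) = 4 + 0 = 4$)
$\left(-28 - 5\right) S{\left(-7,-1 \right)} = \left(-28 - 5\right) 4 = \left(-33\right) 4 = -132$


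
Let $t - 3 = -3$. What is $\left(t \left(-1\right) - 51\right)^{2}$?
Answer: $2601$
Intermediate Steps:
$t = 0$ ($t = 3 - 3 = 0$)
$\left(t \left(-1\right) - 51\right)^{2} = \left(0 \left(-1\right) - 51\right)^{2} = \left(0 - 51\right)^{2} = \left(-51\right)^{2} = 2601$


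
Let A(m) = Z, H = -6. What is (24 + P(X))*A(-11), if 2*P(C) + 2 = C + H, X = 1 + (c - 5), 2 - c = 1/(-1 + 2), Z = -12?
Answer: -222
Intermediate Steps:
c = 1 (c = 2 - 1/(-1 + 2) = 2 - 1/1 = 2 - 1*1 = 2 - 1 = 1)
A(m) = -12
X = -3 (X = 1 + (1 - 5) = 1 - 4 = -3)
P(C) = -4 + C/2 (P(C) = -1 + (C - 6)/2 = -1 + (-6 + C)/2 = -1 + (-3 + C/2) = -4 + C/2)
(24 + P(X))*A(-11) = (24 + (-4 + (½)*(-3)))*(-12) = (24 + (-4 - 3/2))*(-12) = (24 - 11/2)*(-12) = (37/2)*(-12) = -222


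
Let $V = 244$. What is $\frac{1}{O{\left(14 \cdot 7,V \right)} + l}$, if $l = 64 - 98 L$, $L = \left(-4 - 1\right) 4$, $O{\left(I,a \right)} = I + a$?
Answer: $\frac{1}{2366} \approx 0.00042265$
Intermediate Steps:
$L = -20$ ($L = \left(-5\right) 4 = -20$)
$l = 2024$ ($l = 64 - -1960 = 64 + 1960 = 2024$)
$\frac{1}{O{\left(14 \cdot 7,V \right)} + l} = \frac{1}{\left(14 \cdot 7 + 244\right) + 2024} = \frac{1}{\left(98 + 244\right) + 2024} = \frac{1}{342 + 2024} = \frac{1}{2366}$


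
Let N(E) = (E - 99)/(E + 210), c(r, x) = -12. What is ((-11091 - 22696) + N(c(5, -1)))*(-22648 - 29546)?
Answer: 19398587321/11 ≈ 1.7635e+9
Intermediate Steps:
N(E) = (-99 + E)/(210 + E)
((-11091 - 22696) + N(c(5, -1)))*(-22648 - 29546) = ((-11091 - 22696) + (-99 - 12)/(210 - 12))*(-22648 - 29546) = (-33787 - 111/198)*(-52194) = (-33787 + (1/198)*(-111))*(-52194) = (-33787 - 37/66)*(-52194) = -2229979/66*(-52194) = 19398587321/11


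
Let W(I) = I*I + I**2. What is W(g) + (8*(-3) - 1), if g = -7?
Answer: 73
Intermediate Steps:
W(I) = 2*I**2 (W(I) = I**2 + I**2 = 2*I**2)
W(g) + (8*(-3) - 1) = 2*(-7)**2 + (8*(-3) - 1) = 2*49 + (-24 - 1) = 98 - 25 = 73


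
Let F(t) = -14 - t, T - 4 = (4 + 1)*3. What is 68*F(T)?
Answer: -2244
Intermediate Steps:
T = 19 (T = 4 + (4 + 1)*3 = 4 + 5*3 = 4 + 15 = 19)
68*F(T) = 68*(-14 - 1*19) = 68*(-14 - 19) = 68*(-33) = -2244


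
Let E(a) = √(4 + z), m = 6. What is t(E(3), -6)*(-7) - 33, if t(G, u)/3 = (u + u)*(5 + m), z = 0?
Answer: 2739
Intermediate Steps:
E(a) = 2 (E(a) = √(4 + 0) = √4 = 2)
t(G, u) = 66*u (t(G, u) = 3*((u + u)*(5 + 6)) = 3*((2*u)*11) = 3*(22*u) = 66*u)
t(E(3), -6)*(-7) - 33 = (66*(-6))*(-7) - 33 = -396*(-7) - 33 = 2772 - 33 = 2739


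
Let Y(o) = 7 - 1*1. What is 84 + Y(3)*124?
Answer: 828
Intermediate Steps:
Y(o) = 6 (Y(o) = 7 - 1 = 6)
84 + Y(3)*124 = 84 + 6*124 = 84 + 744 = 828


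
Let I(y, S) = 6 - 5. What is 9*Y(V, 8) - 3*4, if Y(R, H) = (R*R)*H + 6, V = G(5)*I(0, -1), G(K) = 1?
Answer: 114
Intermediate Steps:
I(y, S) = 1
V = 1 (V = 1*1 = 1)
Y(R, H) = 6 + H*R**2 (Y(R, H) = R**2*H + 6 = H*R**2 + 6 = 6 + H*R**2)
9*Y(V, 8) - 3*4 = 9*(6 + 8*1**2) - 3*4 = 9*(6 + 8*1) - 12 = 9*(6 + 8) - 12 = 9*14 - 12 = 126 - 12 = 114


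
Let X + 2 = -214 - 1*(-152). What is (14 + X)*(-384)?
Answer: 19200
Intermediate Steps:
X = -64 (X = -2 + (-214 - 1*(-152)) = -2 + (-214 + 152) = -2 - 62 = -64)
(14 + X)*(-384) = (14 - 64)*(-384) = -50*(-384) = 19200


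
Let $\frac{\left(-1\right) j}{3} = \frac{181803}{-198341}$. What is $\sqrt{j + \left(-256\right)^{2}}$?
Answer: $\frac{\sqrt{2578238860854085}}{198341} \approx 256.01$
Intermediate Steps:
$j = \frac{545409}{198341}$ ($j = - 3 \frac{181803}{-198341} = - 3 \cdot 181803 \left(- \frac{1}{198341}\right) = \left(-3\right) \left(- \frac{181803}{198341}\right) = \frac{545409}{198341} \approx 2.7499$)
$\sqrt{j + \left(-256\right)^{2}} = \sqrt{\frac{545409}{198341} + \left(-256\right)^{2}} = \sqrt{\frac{545409}{198341} + 65536} = \sqrt{\frac{12999021185}{198341}} = \frac{\sqrt{2578238860854085}}{198341}$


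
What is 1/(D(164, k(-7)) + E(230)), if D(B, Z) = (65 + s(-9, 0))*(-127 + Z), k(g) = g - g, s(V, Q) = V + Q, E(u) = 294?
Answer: -1/6818 ≈ -0.00014667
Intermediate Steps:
s(V, Q) = Q + V
k(g) = 0
D(B, Z) = -7112 + 56*Z (D(B, Z) = (65 + (0 - 9))*(-127 + Z) = (65 - 9)*(-127 + Z) = 56*(-127 + Z) = -7112 + 56*Z)
1/(D(164, k(-7)) + E(230)) = 1/((-7112 + 56*0) + 294) = 1/((-7112 + 0) + 294) = 1/(-7112 + 294) = 1/(-6818) = -1/6818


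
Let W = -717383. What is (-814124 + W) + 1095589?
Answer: -435918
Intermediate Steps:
(-814124 + W) + 1095589 = (-814124 - 717383) + 1095589 = -1531507 + 1095589 = -435918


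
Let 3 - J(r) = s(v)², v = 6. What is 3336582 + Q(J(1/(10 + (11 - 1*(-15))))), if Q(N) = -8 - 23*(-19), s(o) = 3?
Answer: 3337011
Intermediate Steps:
J(r) = -6 (J(r) = 3 - 1*3² = 3 - 1*9 = 3 - 9 = -6)
Q(N) = 429 (Q(N) = -8 + 437 = 429)
3336582 + Q(J(1/(10 + (11 - 1*(-15))))) = 3336582 + 429 = 3337011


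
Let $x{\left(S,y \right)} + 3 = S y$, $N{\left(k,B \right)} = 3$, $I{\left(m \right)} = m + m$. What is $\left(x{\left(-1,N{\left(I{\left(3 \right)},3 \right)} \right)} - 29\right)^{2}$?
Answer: $1225$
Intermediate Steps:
$I{\left(m \right)} = 2 m$
$x{\left(S,y \right)} = -3 + S y$
$\left(x{\left(-1,N{\left(I{\left(3 \right)},3 \right)} \right)} - 29\right)^{2} = \left(\left(-3 - 3\right) - 29\right)^{2} = \left(-6 - 29\right)^{2} = \left(-35\right)^{2} = 1225$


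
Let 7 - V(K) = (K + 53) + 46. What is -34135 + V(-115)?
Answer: -34112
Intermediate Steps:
V(K) = -92 - K (V(K) = 7 - ((K + 53) + 46) = 7 - ((53 + K) + 46) = 7 - (99 + K) = 7 + (-99 - K) = -92 - K)
-34135 + V(-115) = -34135 + (-92 - 1*(-115)) = -34135 + (-92 + 115) = -34135 + 23 = -34112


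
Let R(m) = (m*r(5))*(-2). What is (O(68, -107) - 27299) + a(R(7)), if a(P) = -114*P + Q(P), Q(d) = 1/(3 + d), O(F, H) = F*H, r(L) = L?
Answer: -1781866/67 ≈ -26595.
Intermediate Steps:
R(m) = -10*m (R(m) = (m*5)*(-2) = (5*m)*(-2) = -10*m)
a(P) = 1/(3 + P) - 114*P (a(P) = -114*P + 1/(3 + P) = 1/(3 + P) - 114*P)
(O(68, -107) - 27299) + a(R(7)) = (68*(-107) - 27299) + (1 - 114*(-10*7)*(3 - 10*7))/(3 - 10*7) = (-7276 - 27299) + (1 - 114*(-70)*(3 - 70))/(3 - 70) = -34575 + (1 - 114*(-70)*(-67))/(-67) = -34575 - (1 - 534660)/67 = -34575 - 1/67*(-534659) = -34575 + 534659/67 = -1781866/67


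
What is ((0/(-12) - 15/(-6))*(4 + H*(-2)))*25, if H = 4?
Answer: -250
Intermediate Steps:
((0/(-12) - 15/(-6))*(4 + H*(-2)))*25 = ((0/(-12) - 15/(-6))*(4 + 4*(-2)))*25 = ((0*(-1/12) - 15*(-⅙))*(4 - 8))*25 = ((0 + 5/2)*(-4))*25 = ((5/2)*(-4))*25 = -10*25 = -250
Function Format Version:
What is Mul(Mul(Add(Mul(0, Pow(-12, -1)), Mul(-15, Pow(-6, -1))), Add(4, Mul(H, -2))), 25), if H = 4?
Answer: -250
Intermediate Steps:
Mul(Mul(Add(Mul(0, Pow(-12, -1)), Mul(-15, Pow(-6, -1))), Add(4, Mul(H, -2))), 25) = Mul(Mul(Add(Mul(0, Pow(-12, -1)), Mul(-15, Pow(-6, -1))), Add(4, Mul(4, -2))), 25) = Mul(Mul(Add(Mul(0, Rational(-1, 12)), Mul(-15, Rational(-1, 6))), Add(4, -8)), 25) = Mul(Mul(Add(0, Rational(5, 2)), -4), 25) = Mul(Mul(Rational(5, 2), -4), 25) = Mul(-10, 25) = -250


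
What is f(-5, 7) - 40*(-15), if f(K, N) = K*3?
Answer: 585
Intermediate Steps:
f(K, N) = 3*K
f(-5, 7) - 40*(-15) = 3*(-5) - 40*(-15) = -15 + 600 = 585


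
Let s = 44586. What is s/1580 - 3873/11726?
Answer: 64587012/2315885 ≈ 27.889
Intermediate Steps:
s/1580 - 3873/11726 = 44586/1580 - 3873/11726 = 44586*(1/1580) - 3873*1/11726 = 22293/790 - 3873/11726 = 64587012/2315885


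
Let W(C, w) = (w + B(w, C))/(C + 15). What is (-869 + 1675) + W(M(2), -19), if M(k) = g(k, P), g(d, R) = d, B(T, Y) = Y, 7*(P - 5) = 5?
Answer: 805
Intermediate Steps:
P = 40/7 (P = 5 + (⅐)*5 = 5 + 5/7 = 40/7 ≈ 5.7143)
M(k) = k
W(C, w) = (C + w)/(15 + C) (W(C, w) = (w + C)/(C + 15) = (C + w)/(15 + C))
(-869 + 1675) + W(M(2), -19) = (-869 + 1675) + (2 - 19)/(15 + 2) = 806 - 17/17 = 806 + (1/17)*(-17) = 806 - 1 = 805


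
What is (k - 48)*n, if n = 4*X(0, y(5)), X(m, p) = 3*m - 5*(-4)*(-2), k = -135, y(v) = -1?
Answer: 29280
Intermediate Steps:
X(m, p) = -40 + 3*m (X(m, p) = 3*m + 20*(-2) = 3*m - 40 = -40 + 3*m)
n = -160 (n = 4*(-40 + 3*0) = 4*(-40 + 0) = 4*(-40) = -160)
(k - 48)*n = (-135 - 48)*(-160) = -183*(-160) = 29280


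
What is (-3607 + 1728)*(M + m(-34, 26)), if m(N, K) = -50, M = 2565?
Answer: -4725685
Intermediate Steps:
(-3607 + 1728)*(M + m(-34, 26)) = (-3607 + 1728)*(2565 - 50) = -1879*2515 = -4725685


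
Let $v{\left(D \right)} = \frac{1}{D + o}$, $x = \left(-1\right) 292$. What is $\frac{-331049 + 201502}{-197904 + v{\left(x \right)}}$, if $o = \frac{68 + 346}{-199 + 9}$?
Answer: $\frac{3620450009}{5530823183} \approx 0.6546$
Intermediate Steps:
$x = -292$
$o = - \frac{207}{95}$ ($o = \frac{414}{-190} = 414 \left(- \frac{1}{190}\right) = - \frac{207}{95} \approx -2.1789$)
$v{\left(D \right)} = \frac{1}{- \frac{207}{95} + D}$ ($v{\left(D \right)} = \frac{1}{D - \frac{207}{95}} = \frac{1}{- \frac{207}{95} + D}$)
$\frac{-331049 + 201502}{-197904 + v{\left(x \right)}} = \frac{-331049 + 201502}{-197904 + \frac{95}{-207 + 95 \left(-292\right)}} = - \frac{129547}{-197904 + \frac{95}{-207 - 27740}} = - \frac{129547}{-197904 + \frac{95}{-27947}} = - \frac{129547}{-197904 + 95 \left(- \frac{1}{27947}\right)} = - \frac{129547}{-197904 - \frac{95}{27947}} = - \frac{129547}{- \frac{5530823183}{27947}} = \left(-129547\right) \left(- \frac{27947}{5530823183}\right) = \frac{3620450009}{5530823183}$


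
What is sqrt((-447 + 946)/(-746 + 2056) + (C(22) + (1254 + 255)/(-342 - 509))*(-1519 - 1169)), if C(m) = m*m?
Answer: I*sqrt(1610950455193848310)/1114810 ≈ 1138.5*I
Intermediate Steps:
C(m) = m**2
sqrt((-447 + 946)/(-746 + 2056) + (C(22) + (1254 + 255)/(-342 - 509))*(-1519 - 1169)) = sqrt((-447 + 946)/(-746 + 2056) + (22**2 + (1254 + 255)/(-342 - 509))*(-1519 - 1169)) = sqrt(499/1310 + (484 + 1509/(-851))*(-2688)) = sqrt(499*(1/1310) + (484 + 1509*(-1/851))*(-2688)) = sqrt(499/1310 + (484 - 1509/851)*(-2688)) = sqrt(499/1310 + (410375/851)*(-2688)) = sqrt(499/1310 - 1103088000/851) = sqrt(-1445044855351/1114810) = I*sqrt(1610950455193848310)/1114810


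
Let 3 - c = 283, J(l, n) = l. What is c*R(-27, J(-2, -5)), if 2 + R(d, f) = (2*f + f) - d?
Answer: -5320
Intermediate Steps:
R(d, f) = -2 - d + 3*f (R(d, f) = -2 + ((2*f + f) - d) = -2 + (3*f - d) = -2 + (-d + 3*f) = -2 - d + 3*f)
c = -280 (c = 3 - 1*283 = 3 - 283 = -280)
c*R(-27, J(-2, -5)) = -280*(-2 - 1*(-27) + 3*(-2)) = -280*(-2 + 27 - 6) = -280*19 = -5320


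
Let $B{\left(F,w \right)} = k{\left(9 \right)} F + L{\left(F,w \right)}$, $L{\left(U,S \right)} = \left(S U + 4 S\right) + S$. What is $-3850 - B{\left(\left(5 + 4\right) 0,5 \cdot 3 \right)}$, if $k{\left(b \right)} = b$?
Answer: $-3925$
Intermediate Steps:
$L{\left(U,S \right)} = 5 S + S U$ ($L{\left(U,S \right)} = \left(4 S + S U\right) + S = 5 S + S U$)
$B{\left(F,w \right)} = 9 F + w \left(5 + F\right)$
$-3850 - B{\left(\left(5 + 4\right) 0,5 \cdot 3 \right)} = -3850 - \left(9 \left(5 + 4\right) 0 + 5 \cdot 3 \left(5 + \left(5 + 4\right) 0\right)\right) = -3850 - \left(9 \cdot 9 \cdot 0 + 15 \left(5 + 9 \cdot 0\right)\right) = -3850 - \left(9 \cdot 0 + 15 \left(5 + 0\right)\right) = -3850 - \left(0 + 15 \cdot 5\right) = -3850 - \left(0 + 75\right) = -3850 - 75 = -3925$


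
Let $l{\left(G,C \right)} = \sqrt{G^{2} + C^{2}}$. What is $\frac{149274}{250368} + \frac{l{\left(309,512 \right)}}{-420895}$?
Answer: $\frac{24879}{41728} - \frac{\sqrt{14305}}{84179} \approx 0.5948$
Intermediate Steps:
$l{\left(G,C \right)} = \sqrt{C^{2} + G^{2}}$
$\frac{149274}{250368} + \frac{l{\left(309,512 \right)}}{-420895} = \frac{149274}{250368} + \frac{\sqrt{512^{2} + 309^{2}}}{-420895} = 149274 \cdot \frac{1}{250368} + \sqrt{262144 + 95481} \left(- \frac{1}{420895}\right) = \frac{24879}{41728} + \sqrt{357625} \left(- \frac{1}{420895}\right) = \frac{24879}{41728} + 5 \sqrt{14305} \left(- \frac{1}{420895}\right) = \frac{24879}{41728} - \frac{\sqrt{14305}}{84179}$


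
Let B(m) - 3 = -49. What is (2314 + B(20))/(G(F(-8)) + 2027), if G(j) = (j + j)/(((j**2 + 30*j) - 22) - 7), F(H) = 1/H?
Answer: 1583820/1415527 ≈ 1.1189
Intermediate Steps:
F(H) = 1/H
B(m) = -46 (B(m) = 3 - 49 = -46)
G(j) = 2*j/(-29 + j**2 + 30*j) (G(j) = (2*j)/((-22 + j**2 + 30*j) - 7) = (2*j)/(-29 + j**2 + 30*j) = 2*j/(-29 + j**2 + 30*j))
(2314 + B(20))/(G(F(-8)) + 2027) = (2314 - 46)/(2/(-8*(-29 + (1/(-8))**2 + 30/(-8))) + 2027) = 2268/(2*(-1/8)/(-29 + (-1/8)**2 + 30*(-1/8)) + 2027) = 2268/(2*(-1/8)/(-29 + 1/64 - 15/4) + 2027) = 2268/(2*(-1/8)/(-2095/64) + 2027) = 2268/(2*(-1/8)*(-64/2095) + 2027) = 2268/(16/2095 + 2027) = 2268/(4246581/2095) = 2268*(2095/4246581) = 1583820/1415527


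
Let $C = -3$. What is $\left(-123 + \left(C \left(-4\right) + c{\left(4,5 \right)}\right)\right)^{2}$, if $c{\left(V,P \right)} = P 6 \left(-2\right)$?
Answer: $29241$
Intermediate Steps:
$c{\left(V,P \right)} = - 12 P$ ($c{\left(V,P \right)} = 6 P \left(-2\right) = - 12 P$)
$\left(-123 + \left(C \left(-4\right) + c{\left(4,5 \right)}\right)\right)^{2} = \left(-123 - 48\right)^{2} = \left(-171\right)^{2} = 29241$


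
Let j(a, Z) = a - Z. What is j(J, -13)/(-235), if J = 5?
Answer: -18/235 ≈ -0.076596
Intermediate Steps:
j(J, -13)/(-235) = (5 - 1*(-13))/(-235) = (5 + 13)*(-1/235) = 18*(-1/235) = -18/235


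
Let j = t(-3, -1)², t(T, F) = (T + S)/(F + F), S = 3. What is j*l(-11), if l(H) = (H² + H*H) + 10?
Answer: 0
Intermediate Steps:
t(T, F) = (3 + T)/(2*F) (t(T, F) = (T + 3)/(F + F) = (3 + T)/((2*F)) = (3 + T)*(1/(2*F)) = (3 + T)/(2*F))
l(H) = 10 + 2*H² (l(H) = (H² + H²) + 10 = 2*H² + 10 = 10 + 2*H²)
j = 0 (j = ((½)*(3 - 3)/(-1))² = ((½)*(-1)*0)² = 0² = 0)
j*l(-11) = 0*(10 + 2*(-11)²) = 0*(10 + 2*121) = 0*(10 + 242) = 0*252 = 0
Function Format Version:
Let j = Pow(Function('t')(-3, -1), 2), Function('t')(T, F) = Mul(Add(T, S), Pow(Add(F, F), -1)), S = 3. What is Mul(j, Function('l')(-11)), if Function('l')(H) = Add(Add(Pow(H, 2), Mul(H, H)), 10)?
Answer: 0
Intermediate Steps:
Function('t')(T, F) = Mul(Rational(1, 2), Pow(F, -1), Add(3, T)) (Function('t')(T, F) = Mul(Add(T, 3), Pow(Add(F, F), -1)) = Mul(Add(3, T), Pow(Mul(2, F), -1)) = Mul(Add(3, T), Mul(Rational(1, 2), Pow(F, -1))) = Mul(Rational(1, 2), Pow(F, -1), Add(3, T)))
Function('l')(H) = Add(10, Mul(2, Pow(H, 2))) (Function('l')(H) = Add(Add(Pow(H, 2), Pow(H, 2)), 10) = Add(Mul(2, Pow(H, 2)), 10) = Add(10, Mul(2, Pow(H, 2))))
j = 0 (j = Pow(Mul(Rational(1, 2), Pow(-1, -1), Add(3, -3)), 2) = Pow(Mul(Rational(1, 2), -1, 0), 2) = Pow(0, 2) = 0)
Mul(j, Function('l')(-11)) = Mul(0, Add(10, Mul(2, Pow(-11, 2)))) = Mul(0, Add(10, Mul(2, 121))) = Mul(0, Add(10, 242)) = Mul(0, 252) = 0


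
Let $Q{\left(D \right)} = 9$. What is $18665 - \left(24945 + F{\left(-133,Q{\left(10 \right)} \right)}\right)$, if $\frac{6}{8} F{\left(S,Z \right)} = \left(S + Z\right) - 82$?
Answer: $- \frac{18016}{3} \approx -6005.3$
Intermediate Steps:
$F{\left(S,Z \right)} = - \frac{328}{3} + \frac{4 S}{3} + \frac{4 Z}{3}$ ($F{\left(S,Z \right)} = \frac{4 \left(\left(S + Z\right) - 82\right)}{3} = \frac{4 \left(-82 + S + Z\right)}{3} = - \frac{328}{3} + \frac{4 S}{3} + \frac{4 Z}{3}$)
$18665 - \left(24945 + F{\left(-133,Q{\left(10 \right)} \right)}\right) = 18665 - \left(24945 + \left(- \frac{328}{3} + \frac{4}{3} \left(-133\right) + \frac{4}{3} \cdot 9\right)\right) = 18665 - \left(24945 - \frac{824}{3}\right) = 18665 - \frac{74011}{3} = - \frac{18016}{3}$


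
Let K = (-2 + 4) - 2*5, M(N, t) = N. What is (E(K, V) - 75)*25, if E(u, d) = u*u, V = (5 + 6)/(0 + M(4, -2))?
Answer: -275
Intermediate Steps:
K = -8 (K = 2 - 10 = -8)
V = 11/4 (V = (5 + 6)/(0 + 4) = 11/4 ≈ 2.7500)
E(u, d) = u**2
(E(K, V) - 75)*25 = ((-8)**2 - 75)*25 = (64 - 75)*25 = -11*25 = -275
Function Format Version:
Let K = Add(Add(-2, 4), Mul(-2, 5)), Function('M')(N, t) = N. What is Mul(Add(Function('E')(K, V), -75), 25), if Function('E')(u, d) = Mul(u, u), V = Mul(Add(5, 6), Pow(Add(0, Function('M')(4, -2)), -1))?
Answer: -275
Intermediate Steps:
K = -8 (K = Add(2, -10) = -8)
V = Rational(11, 4) (V = Mul(Add(5, 6), Pow(Add(0, 4), -1)) = Mul(11, Pow(4, -1)) = Mul(11, Rational(1, 4)) = Rational(11, 4) ≈ 2.7500)
Function('E')(u, d) = Pow(u, 2)
Mul(Add(Function('E')(K, V), -75), 25) = Mul(Add(Pow(-8, 2), -75), 25) = Mul(Add(64, -75), 25) = Mul(-11, 25) = -275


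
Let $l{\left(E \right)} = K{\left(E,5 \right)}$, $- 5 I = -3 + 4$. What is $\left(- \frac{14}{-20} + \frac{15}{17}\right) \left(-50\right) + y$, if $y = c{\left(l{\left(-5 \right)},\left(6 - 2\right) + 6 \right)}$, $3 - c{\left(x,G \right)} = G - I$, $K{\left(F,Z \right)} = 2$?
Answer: $- \frac{7337}{85} \approx -86.318$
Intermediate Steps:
$I = - \frac{1}{5}$ ($I = - \frac{-3 + 4}{5} = \left(- \frac{1}{5}\right) 1 = - \frac{1}{5} \approx -0.2$)
$l{\left(E \right)} = 2$
$c{\left(x,G \right)} = \frac{14}{5} - G$ ($c{\left(x,G \right)} = 3 - \left(G - - \frac{1}{5}\right) = 3 - \left(G + \frac{1}{5}\right) = 3 - \left(\frac{1}{5} + G\right) = \frac{14}{5} - G$)
$y = - \frac{36}{5}$ ($y = \frac{14}{5} - \left(\left(6 - 2\right) + 6\right) = \frac{14}{5} - \left(4 + 6\right) = \frac{14}{5} - 10 = - \frac{36}{5} \approx -7.2$)
$\left(- \frac{14}{-20} + \frac{15}{17}\right) \left(-50\right) + y = \left(- \frac{14}{-20} + \frac{15}{17}\right) \left(-50\right) - \frac{36}{5} = \left(\left(-14\right) \left(- \frac{1}{20}\right) + 15 \cdot \frac{1}{17}\right) \left(-50\right) - \frac{36}{5} = \left(\frac{7}{10} + \frac{15}{17}\right) \left(-50\right) - \frac{36}{5} = \frac{269}{170} \left(-50\right) - \frac{36}{5} = - \frac{1345}{17} - \frac{36}{5} = - \frac{7337}{85}$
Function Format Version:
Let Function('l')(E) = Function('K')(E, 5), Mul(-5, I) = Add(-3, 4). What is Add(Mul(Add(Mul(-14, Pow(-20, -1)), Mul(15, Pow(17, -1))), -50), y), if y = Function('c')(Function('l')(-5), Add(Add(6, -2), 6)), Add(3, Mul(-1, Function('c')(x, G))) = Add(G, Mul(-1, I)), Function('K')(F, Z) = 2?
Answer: Rational(-7337, 85) ≈ -86.318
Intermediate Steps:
I = Rational(-1, 5) (I = Mul(Rational(-1, 5), Add(-3, 4)) = Mul(Rational(-1, 5), 1) = Rational(-1, 5) ≈ -0.20000)
Function('l')(E) = 2
Function('c')(x, G) = Add(Rational(14, 5), Mul(-1, G)) (Function('c')(x, G) = Add(3, Mul(-1, Add(G, Mul(-1, Rational(-1, 5))))) = Add(3, Mul(-1, Add(G, Rational(1, 5)))) = Add(3, Mul(-1, Add(Rational(1, 5), G))) = Add(3, Add(Rational(-1, 5), Mul(-1, G))) = Add(Rational(14, 5), Mul(-1, G)))
y = Rational(-36, 5) (y = Add(Rational(14, 5), Mul(-1, Add(Add(6, -2), 6))) = Add(Rational(14, 5), Mul(-1, Add(4, 6))) = Add(Rational(14, 5), Mul(-1, 10)) = Add(Rational(14, 5), -10) = Rational(-36, 5) ≈ -7.2000)
Add(Mul(Add(Mul(-14, Pow(-20, -1)), Mul(15, Pow(17, -1))), -50), y) = Add(Mul(Add(Mul(-14, Pow(-20, -1)), Mul(15, Pow(17, -1))), -50), Rational(-36, 5)) = Add(Mul(Add(Mul(-14, Rational(-1, 20)), Mul(15, Rational(1, 17))), -50), Rational(-36, 5)) = Add(Mul(Add(Rational(7, 10), Rational(15, 17)), -50), Rational(-36, 5)) = Add(Mul(Rational(269, 170), -50), Rational(-36, 5)) = Add(Rational(-1345, 17), Rational(-36, 5)) = Rational(-7337, 85)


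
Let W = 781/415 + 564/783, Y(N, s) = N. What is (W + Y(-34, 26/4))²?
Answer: 11565773920801/11732139225 ≈ 985.82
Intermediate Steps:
W = 281861/108315 (W = 781*(1/415) + 564*(1/783) = 781/415 + 188/261 = 281861/108315 ≈ 2.6022)
(W + Y(-34, 26/4))² = (281861/108315 - 34)² = (-3400849/108315)² = 11565773920801/11732139225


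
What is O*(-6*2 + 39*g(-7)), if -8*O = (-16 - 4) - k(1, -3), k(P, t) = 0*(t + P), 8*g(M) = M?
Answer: -1845/16 ≈ -115.31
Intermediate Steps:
g(M) = M/8
k(P, t) = 0 (k(P, t) = 0*(P + t) = 0)
O = 5/2 (O = -((-16 - 4) - 1*0)/8 = -(-20 + 0)/8 = -⅛*(-20) = 5/2 ≈ 2.5000)
O*(-6*2 + 39*g(-7)) = 5*(-6*2 + 39*((⅛)*(-7)))/2 = 5*(-12 + 39*(-7/8))/2 = 5*(-12 - 273/8)/2 = (5/2)*(-369/8) = -1845/16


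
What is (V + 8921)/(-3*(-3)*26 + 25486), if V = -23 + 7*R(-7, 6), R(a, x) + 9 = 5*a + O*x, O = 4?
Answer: 4379/12860 ≈ 0.34051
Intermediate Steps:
R(a, x) = -9 + 4*x + 5*a (R(a, x) = -9 + (5*a + 4*x) = -9 + (4*x + 5*a) = -9 + 4*x + 5*a)
V = -163 (V = -23 + 7*(-9 + 4*6 + 5*(-7)) = -23 + 7*(-9 + 24 - 35) = -23 + 7*(-20) = -23 - 140 = -163)
(V + 8921)/(-3*(-3)*26 + 25486) = (-163 + 8921)/(-3*(-3)*26 + 25486) = 8758/(9*26 + 25486) = 8758/(234 + 25486) = 8758/25720 = 8758*(1/25720) = 4379/12860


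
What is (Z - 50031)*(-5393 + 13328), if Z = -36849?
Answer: -689392800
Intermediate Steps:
(Z - 50031)*(-5393 + 13328) = (-36849 - 50031)*(-5393 + 13328) = -86880*7935 = -689392800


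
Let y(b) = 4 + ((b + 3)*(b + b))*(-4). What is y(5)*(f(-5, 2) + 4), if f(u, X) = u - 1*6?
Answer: 2212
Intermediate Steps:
f(u, X) = -6 + u (f(u, X) = u - 6 = -6 + u)
y(b) = 4 - 8*b*(3 + b) (y(b) = 4 + ((3 + b)*(2*b))*(-4) = 4 + (2*b*(3 + b))*(-4) = 4 - 8*b*(3 + b))
y(5)*(f(-5, 2) + 4) = (4 - 24*5 - 8*5**2)*((-6 - 5) + 4) = (4 - 120 - 8*25)*(-11 + 4) = (4 - 120 - 200)*(-7) = -316*(-7) = 2212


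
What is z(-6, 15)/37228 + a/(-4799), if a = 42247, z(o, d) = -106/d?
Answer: -11796039217/1339928790 ≈ -8.8035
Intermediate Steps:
z(-6, 15)/37228 + a/(-4799) = -106/15/37228 + 42247/(-4799) = -106*1/15*(1/37228) + 42247*(-1/4799) = -106/15*1/37228 - 42247/4799 = -53/279210 - 42247/4799 = -11796039217/1339928790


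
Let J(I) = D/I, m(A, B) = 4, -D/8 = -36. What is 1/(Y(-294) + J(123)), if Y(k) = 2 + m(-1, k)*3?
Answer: 41/670 ≈ 0.061194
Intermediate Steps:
D = 288 (D = -8*(-36) = 288)
J(I) = 288/I
Y(k) = 14 (Y(k) = 2 + 4*3 = 2 + 12 = 14)
1/(Y(-294) + J(123)) = 1/(14 + 288/123) = 1/(14 + 288*(1/123)) = 1/(14 + 96/41) = 1/(670/41) = 41/670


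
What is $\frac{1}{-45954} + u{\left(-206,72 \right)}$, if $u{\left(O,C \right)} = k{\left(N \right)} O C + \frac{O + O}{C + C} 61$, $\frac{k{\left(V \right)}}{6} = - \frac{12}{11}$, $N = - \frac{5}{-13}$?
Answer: $\frac{97972475321}{1010988} \approx 96908.0$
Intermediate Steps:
$N = \frac{5}{13}$ ($N = \left(-5\right) \left(- \frac{1}{13}\right) = \frac{5}{13} \approx 0.38462$)
$k{\left(V \right)} = - \frac{72}{11}$ ($k{\left(V \right)} = 6 \left(- \frac{12}{11}\right) = - \frac{72}{11}$)
$u{\left(O,C \right)} = \frac{61 O}{C} - \frac{72 C O}{11}$ ($u{\left(O,C \right)} = - \frac{72 O}{11} C + \frac{O + O}{C + C} 61 = - \frac{72 C O}{11} + \frac{2 O}{2 C} 61 = - \frac{72 C O}{11} + 2 O \frac{1}{2 C} 61 = - \frac{72 C O}{11} + \frac{O}{C} 61 = - \frac{72 C O}{11} + \frac{61 O}{C} = \frac{61 O}{C} - \frac{72 C O}{11}$)
$\frac{1}{-45954} + u{\left(-206,72 \right)} = \frac{1}{-45954} + \frac{1}{11} \left(-206\right) \frac{1}{72} \left(671 - 72 \cdot 72^{2}\right) = - \frac{1}{45954} + \frac{1}{11} \left(-206\right) \frac{1}{72} \left(671 - 373248\right) = - \frac{1}{45954} + \frac{1}{11} \left(-206\right) \frac{1}{72} \left(-372577\right) = - \frac{1}{45954} + \frac{38375431}{396} = \frac{97972475321}{1010988}$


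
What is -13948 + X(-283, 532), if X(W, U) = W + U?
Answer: -13699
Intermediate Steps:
X(W, U) = U + W
-13948 + X(-283, 532) = -13948 + (532 - 283) = -13948 + 249 = -13699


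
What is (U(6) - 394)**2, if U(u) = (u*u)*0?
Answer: 155236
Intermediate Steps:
U(u) = 0 (U(u) = u**2*0 = 0)
(U(6) - 394)**2 = (0 - 394)**2 = (-394)**2 = 155236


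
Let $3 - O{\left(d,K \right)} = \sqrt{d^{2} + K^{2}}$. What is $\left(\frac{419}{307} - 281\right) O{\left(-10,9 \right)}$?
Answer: $- \frac{257544}{307} + \frac{85848 \sqrt{181}}{307} \approx 2923.2$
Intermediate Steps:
$O{\left(d,K \right)} = 3 - \sqrt{K^{2} + d^{2}}$ ($O{\left(d,K \right)} = 3 - \sqrt{d^{2} + K^{2}} = 3 - \sqrt{K^{2} + d^{2}}$)
$\left(\frac{419}{307} - 281\right) O{\left(-10,9 \right)} = \left(\frac{419}{307} - 281\right) \left(3 - \sqrt{9^{2} + \left(-10\right)^{2}}\right) = \left(419 \cdot \frac{1}{307} - 281\right) \left(3 - \sqrt{81 + 100}\right) = \left(\frac{419}{307} - 281\right) \left(3 - \sqrt{181}\right) = - \frac{85848 \left(3 - \sqrt{181}\right)}{307} = - \frac{257544}{307} + \frac{85848 \sqrt{181}}{307}$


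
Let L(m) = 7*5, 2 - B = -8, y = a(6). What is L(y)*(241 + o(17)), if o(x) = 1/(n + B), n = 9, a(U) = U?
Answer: 160300/19 ≈ 8436.8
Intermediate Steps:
y = 6
B = 10 (B = 2 - 1*(-8) = 2 + 8 = 10)
L(m) = 35
o(x) = 1/19 (o(x) = 1/(9 + 10) = 1/19)
L(y)*(241 + o(17)) = 35*(241 + 1/19) = 35*(4580/19) = 160300/19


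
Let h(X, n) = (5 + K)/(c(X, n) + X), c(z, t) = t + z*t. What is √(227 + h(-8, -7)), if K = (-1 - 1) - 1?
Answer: √381669/41 ≈ 15.068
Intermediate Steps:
c(z, t) = t + t*z
K = -3 (K = -2 - 1 = -3)
h(X, n) = 2/(X + n*(1 + X)) (h(X, n) = (5 - 3)/(n*(1 + X) + X) = 2/(X + n*(1 + X)))
√(227 + h(-8, -7)) = √(227 + 2/(-8 - 7*(1 - 8))) = √(227 + 2/(-8 - 7*(-7))) = √(227 + 2/(-8 + 49)) = √(227 + 2/41) = √(9309/41) = √381669/41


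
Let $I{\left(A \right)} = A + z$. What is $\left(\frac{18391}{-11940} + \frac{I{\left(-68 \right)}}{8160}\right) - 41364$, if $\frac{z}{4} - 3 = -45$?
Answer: $- \frac{1119517765}{27064} \approx -41366.0$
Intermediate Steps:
$z = -168$ ($z = 12 + 4 \left(-45\right) = 12 - 180 = -168$)
$I{\left(A \right)} = -168 + A$ ($I{\left(A \right)} = A - 168 = -168 + A$)
$\left(\frac{18391}{-11940} + \frac{I{\left(-68 \right)}}{8160}\right) - 41364 = \left(\frac{18391}{-11940} + \frac{-168 - 68}{8160}\right) - 41364 = \left(18391 \left(- \frac{1}{11940}\right) - \frac{59}{2040}\right) - 41364 = \left(- \frac{18391}{11940} - \frac{59}{2040}\right) - 41364 = - \frac{42469}{27064} - 41364 = - \frac{1119517765}{27064}$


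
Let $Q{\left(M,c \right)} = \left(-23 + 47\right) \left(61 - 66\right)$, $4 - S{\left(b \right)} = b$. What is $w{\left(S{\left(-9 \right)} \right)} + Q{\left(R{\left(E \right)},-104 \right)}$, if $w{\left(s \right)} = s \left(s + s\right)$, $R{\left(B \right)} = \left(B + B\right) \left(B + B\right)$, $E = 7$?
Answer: $218$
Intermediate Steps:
$S{\left(b \right)} = 4 - b$
$R{\left(B \right)} = 4 B^{2}$ ($R{\left(B \right)} = 2 B 2 B = 4 B^{2}$)
$Q{\left(M,c \right)} = -120$ ($Q{\left(M,c \right)} = 24 \left(-5\right) = -120$)
$w{\left(s \right)} = 2 s^{2}$ ($w{\left(s \right)} = s 2 s = 2 s^{2}$)
$w{\left(S{\left(-9 \right)} \right)} + Q{\left(R{\left(E \right)},-104 \right)} = 2 \left(4 - -9\right)^{2} - 120 = 2 \left(4 + 9\right)^{2} - 120 = 2 \cdot 13^{2} - 120 = 2 \cdot 169 - 120 = 338 - 120 = 218$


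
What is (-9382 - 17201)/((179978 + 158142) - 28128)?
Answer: -26583/309992 ≈ -0.085754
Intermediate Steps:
(-9382 - 17201)/((179978 + 158142) - 28128) = -26583/(338120 - 28128) = -26583/309992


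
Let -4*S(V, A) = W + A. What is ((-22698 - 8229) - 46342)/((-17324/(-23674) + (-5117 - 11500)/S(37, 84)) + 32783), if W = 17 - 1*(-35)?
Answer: -31097527202/13390770551 ≈ -2.3223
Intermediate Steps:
W = 52 (W = 17 + 35 = 52)
S(V, A) = -13 - A/4 (S(V, A) = -(52 + A)/4 = -13 - A/4)
((-22698 - 8229) - 46342)/((-17324/(-23674) + (-5117 - 11500)/S(37, 84)) + 32783) = ((-22698 - 8229) - 46342)/((-17324/(-23674) + (-5117 - 11500)/(-13 - ¼*84)) + 32783) = (-30927 - 46342)/((-17324*(-1/23674) - 16617/(-13 - 21)) + 32783) = -77269/((8662/11837 - 16617/(-34)) + 32783) = -77269/((8662/11837 - 16617*(-1/34)) + 32783) = -77269/((8662/11837 + 16617/34) + 32783) = -77269/(196989937/402458 + 32783) = -77269/13390770551/402458 = -77269*402458/13390770551 = -31097527202/13390770551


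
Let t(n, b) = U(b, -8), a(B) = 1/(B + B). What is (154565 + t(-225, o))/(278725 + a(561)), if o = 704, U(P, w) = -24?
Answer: 173395002/312729451 ≈ 0.55446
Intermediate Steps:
a(B) = 1/(2*B)
t(n, b) = -24
(154565 + t(-225, o))/(278725 + a(561)) = (154565 - 24)/(278725 + (1/2)/561) = 154541/(278725 + (1/2)*(1/561)) = 154541/(278725 + 1/1122) = 154541/(312729451/1122) = 154541*(1122/312729451) = 173395002/312729451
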